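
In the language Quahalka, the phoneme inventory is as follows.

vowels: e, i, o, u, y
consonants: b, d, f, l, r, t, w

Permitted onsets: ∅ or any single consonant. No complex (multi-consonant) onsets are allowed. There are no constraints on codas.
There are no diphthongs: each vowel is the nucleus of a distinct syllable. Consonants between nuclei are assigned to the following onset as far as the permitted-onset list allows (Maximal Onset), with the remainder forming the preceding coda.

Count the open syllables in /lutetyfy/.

4

Vowels present: u, e, y, y; each is a nucleus, giving 4 syllables.
/u…e/ gap (V1→V2): /t/ is a single consonant, so it becomes the next onset.
/e…y/ gap (V2→V3): /t/ → onset of the next syllable (single consonants are always licit onsets).
/y…y/ gap (V3→V4): just /f/ — single C goes to the following onset.
Syllabification: lu.te.ty.fy.
Classifying each syllable: /lu/ (open), /te/ (open), /ty/ (open), /fy/ (open).
Open syllables: 4.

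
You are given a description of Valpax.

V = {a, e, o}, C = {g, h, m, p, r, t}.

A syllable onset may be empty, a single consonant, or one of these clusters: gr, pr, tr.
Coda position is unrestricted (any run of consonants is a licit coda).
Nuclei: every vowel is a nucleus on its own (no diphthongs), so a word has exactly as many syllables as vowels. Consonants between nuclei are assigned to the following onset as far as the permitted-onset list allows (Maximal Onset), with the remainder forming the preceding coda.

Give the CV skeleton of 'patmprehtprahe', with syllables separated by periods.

Vowels present: a, e, a, e; each is a nucleus, giving 4 syllables.
/a…e/ gap (V1→V2): /tmpr/ splits as /tm/ + /pr/ (/pr/ is the longest suffix that is a licit onset).
/e…a/ gap (V2→V3): /htpr/; trying suffixes from longest down, /pr/ is the first permitted one, so coda /ht/ | onset /pr/.
/a…e/ gap (V3→V4): /h/ is a single consonant, so it becomes the next onset.
Syllabification: patm.preht.pra.he.
Mapping each syllable to C/V: /patm/ → CVCC, /preht/ → CCVCC, /pra/ → CCV, /he/ → CV.

CVCC.CCVCC.CCV.CV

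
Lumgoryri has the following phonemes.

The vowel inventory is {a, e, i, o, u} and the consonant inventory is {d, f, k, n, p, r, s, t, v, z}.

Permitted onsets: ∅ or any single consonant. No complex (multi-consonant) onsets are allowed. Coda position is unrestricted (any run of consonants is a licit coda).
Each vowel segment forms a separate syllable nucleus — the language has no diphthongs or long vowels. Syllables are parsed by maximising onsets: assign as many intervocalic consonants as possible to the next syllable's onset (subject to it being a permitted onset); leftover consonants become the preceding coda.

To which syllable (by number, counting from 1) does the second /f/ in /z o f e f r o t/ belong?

The vowels are o, e, o — 3 nuclei, so 3 syllables.
/o…e/ gap (V1→V2): just /f/ — single C goes to the following onset.
/e…o/ gap (V2→V3): /fr/; trying suffixes from longest down, /r/ is the first permitted one, so coda /f/ | onset /r/.
Syllabification: zo.fef.rot.
The second /f/ is in the coda of syllable 2 (/fef/).

2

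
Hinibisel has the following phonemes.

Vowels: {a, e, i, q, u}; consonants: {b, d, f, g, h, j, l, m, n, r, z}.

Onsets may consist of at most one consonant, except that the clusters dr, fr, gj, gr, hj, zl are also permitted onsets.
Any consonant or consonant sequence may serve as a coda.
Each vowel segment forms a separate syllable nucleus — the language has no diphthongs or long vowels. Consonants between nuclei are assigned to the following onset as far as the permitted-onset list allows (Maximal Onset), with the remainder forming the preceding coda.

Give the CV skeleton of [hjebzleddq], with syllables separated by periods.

CCVC.CCVC.CV

Vowels present: e, e, q; each is a nucleus, giving 3 syllables.
/e…e/ gap (V1→V2): /bzl/ splits as /b/ + /zl/ (/zl/ is the longest suffix that is a licit onset).
/e…q/ gap (V2→V3): cluster /dd/ — the longest permitted-onset suffix is /d/; onset = /d/, preceding coda = /d/.
Result: hjeb.zled.dq.
Mapping each syllable to C/V: /hjeb/ → CCVC, /zled/ → CCVC, /dq/ → CV.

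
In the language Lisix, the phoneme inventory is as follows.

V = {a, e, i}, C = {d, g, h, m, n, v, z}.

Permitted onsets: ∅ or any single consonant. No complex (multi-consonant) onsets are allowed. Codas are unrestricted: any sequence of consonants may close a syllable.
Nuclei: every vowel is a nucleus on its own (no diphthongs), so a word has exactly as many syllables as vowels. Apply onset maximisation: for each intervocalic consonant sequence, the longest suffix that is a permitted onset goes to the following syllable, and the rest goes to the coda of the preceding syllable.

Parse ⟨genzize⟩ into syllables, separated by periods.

Nuclei (vowels): e, i, e → 3 syllables.
V1 /e/ – V2 /i/: cluster /nz/ — the longest permitted-onset suffix is /z/; onset = /z/, preceding coda = /n/.
V2 /i/ – V3 /e/: just /z/ — single C goes to the following onset.

gen.zi.ze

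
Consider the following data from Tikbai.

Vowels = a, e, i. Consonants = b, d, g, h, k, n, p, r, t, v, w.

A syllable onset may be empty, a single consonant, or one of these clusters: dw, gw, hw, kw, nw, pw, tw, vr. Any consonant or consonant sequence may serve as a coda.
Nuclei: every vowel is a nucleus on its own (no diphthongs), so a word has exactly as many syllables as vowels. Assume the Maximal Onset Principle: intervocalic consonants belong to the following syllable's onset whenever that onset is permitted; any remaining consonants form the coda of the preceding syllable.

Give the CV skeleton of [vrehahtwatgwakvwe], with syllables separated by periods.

Vowels present: e, a, a, a, e; each is a nucleus, giving 5 syllables.
Between /e/ (V1) and /a/ (V2): /h/ → onset of the next syllable (single consonants are always licit onsets).
Between /a/ (V2) and /a/ (V3): cluster /htw/ — the longest permitted-onset suffix is /tw/; onset = /tw/, preceding coda = /h/.
Between /a/ (V3) and /a/ (V4): /tgw/ — longest licit onset from the right is /gw/, leaving /t/ as coda.
Between /a/ (V4) and /e/ (V5): /kvw/ splits as /kv/ + /w/ (/w/ is the longest suffix that is a licit onset).
Result: vre.hah.twat.gwakv.we.
Mapping each syllable to C/V: /vre/ → CCV, /hah/ → CVC, /twat/ → CCVC, /gwakv/ → CCVCC, /we/ → CV.

CCV.CVC.CCVC.CCVCC.CV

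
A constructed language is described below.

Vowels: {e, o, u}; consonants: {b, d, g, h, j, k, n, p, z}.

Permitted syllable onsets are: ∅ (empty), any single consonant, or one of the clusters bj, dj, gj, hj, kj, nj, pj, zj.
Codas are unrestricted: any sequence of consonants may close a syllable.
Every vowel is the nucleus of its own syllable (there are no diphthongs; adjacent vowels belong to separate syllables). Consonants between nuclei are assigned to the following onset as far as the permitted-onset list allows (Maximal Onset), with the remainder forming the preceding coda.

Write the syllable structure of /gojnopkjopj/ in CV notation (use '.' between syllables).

CVC.CVC.CCVCC

The vowels are o, o, o — 3 nuclei, so 3 syllables.
V1 /o/ – V2 /o/: /jn/; trying suffixes from longest down, /n/ is the first permitted one, so coda /j/ | onset /n/.
V2 /o/ – V3 /o/: /pkj/ splits as /p/ + /kj/ (/kj/ is the longest suffix that is a licit onset).
Result: goj.nop.kjopj.
Mapping each syllable to C/V: /goj/ → CVC, /nop/ → CVC, /kjopj/ → CCVCC.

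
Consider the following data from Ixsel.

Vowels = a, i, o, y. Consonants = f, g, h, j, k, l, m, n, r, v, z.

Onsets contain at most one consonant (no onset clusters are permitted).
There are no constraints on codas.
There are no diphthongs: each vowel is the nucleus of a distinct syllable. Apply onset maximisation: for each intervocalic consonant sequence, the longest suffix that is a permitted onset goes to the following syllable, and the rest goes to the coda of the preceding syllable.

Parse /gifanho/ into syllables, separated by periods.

gi.fan.ho

Nuclei (vowels): i, a, o → 3 syllables.
/i…a/ gap (V1→V2): /f/ is a single consonant, so it becomes the next onset.
/a…o/ gap (V2→V3): cluster /nh/ — the longest permitted-onset suffix is /h/; onset = /h/, preceding coda = /n/.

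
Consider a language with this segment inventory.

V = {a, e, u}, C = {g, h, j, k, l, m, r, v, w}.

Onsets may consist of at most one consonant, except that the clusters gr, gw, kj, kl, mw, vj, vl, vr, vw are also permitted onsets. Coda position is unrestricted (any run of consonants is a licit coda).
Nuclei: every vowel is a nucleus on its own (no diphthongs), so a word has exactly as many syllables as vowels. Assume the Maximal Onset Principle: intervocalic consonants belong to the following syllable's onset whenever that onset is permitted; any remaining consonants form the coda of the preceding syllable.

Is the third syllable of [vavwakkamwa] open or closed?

open

The vowels are a, a, a, a — 4 nuclei, so 4 syllables.
/a…a/ gap (V1→V2): /vw/ — entire cluster is a permitted onset → onset /vw/, coda ∅.
/a…a/ gap (V2→V3): /kk/ splits as /k/ + /k/ (/k/ is the longest suffix that is a licit onset).
/a…a/ gap (V3→V4): /mw/ — entire cluster is a permitted onset → onset /mw/, coda ∅.
So the parse is va.vwak.ka.mwa.
Syllable 3 is /ka/; it ends in its nucleus with no coda, so it is open.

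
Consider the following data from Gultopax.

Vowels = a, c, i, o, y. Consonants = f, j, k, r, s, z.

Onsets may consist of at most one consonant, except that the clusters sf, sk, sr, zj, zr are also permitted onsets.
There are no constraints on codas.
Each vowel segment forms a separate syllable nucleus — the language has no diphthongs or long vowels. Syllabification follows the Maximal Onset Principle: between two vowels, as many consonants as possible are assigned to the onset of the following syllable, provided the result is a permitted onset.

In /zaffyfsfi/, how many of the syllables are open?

1

Nuclei (vowels): a, y, i → 3 syllables.
V1 /a/ – V2 /y/: /ff/ — longest licit onset from the right is /f/, leaving /f/ as coda.
V2 /y/ – V3 /i/: /fsf/; trying suffixes from longest down, /sf/ is the first permitted one, so coda /f/ | onset /sf/.
Putting it together: zaf.fyf.sfi.
Classifying each syllable: /zaf/ (closed), /fyf/ (closed), /sfi/ (open).
Open syllables: 1.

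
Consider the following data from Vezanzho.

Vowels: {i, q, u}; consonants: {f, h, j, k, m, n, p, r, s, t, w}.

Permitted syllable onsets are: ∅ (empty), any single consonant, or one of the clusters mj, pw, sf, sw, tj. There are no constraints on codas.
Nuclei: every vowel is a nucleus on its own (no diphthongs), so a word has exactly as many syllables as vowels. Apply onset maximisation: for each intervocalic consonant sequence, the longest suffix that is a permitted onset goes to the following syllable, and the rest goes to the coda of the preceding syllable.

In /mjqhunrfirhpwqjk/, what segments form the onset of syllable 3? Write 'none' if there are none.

Nuclei (vowels): q, u, i, q → 4 syllables.
/q…u/ gap (V1→V2): /h/ → onset of the next syllable (single consonants are always licit onsets).
/u…i/ gap (V2→V3): /nrf/ — longest licit onset from the right is /f/, leaving /nr/ as coda.
/i…q/ gap (V3→V4): /rhpw/; trying suffixes from longest down, /pw/ is the first permitted one, so coda /rh/ | onset /pw/.
Result: mjq.hunr.firh.pwqjk.
Syllable 3 is /firh/: onset /f/, nucleus /i/, coda /rh/.

f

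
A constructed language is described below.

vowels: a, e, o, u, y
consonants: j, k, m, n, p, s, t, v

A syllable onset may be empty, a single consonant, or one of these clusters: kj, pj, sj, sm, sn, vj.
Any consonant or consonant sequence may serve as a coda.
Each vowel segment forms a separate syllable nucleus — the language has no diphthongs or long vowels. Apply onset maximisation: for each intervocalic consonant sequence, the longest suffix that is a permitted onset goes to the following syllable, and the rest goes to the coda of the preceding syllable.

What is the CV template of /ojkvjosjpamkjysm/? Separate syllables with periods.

VCC.CCVCC.CVC.CCVCC

Vowels present: o, o, a, y; each is a nucleus, giving 4 syllables.
Between /o/ (V1) and /o/ (V2): cluster /jkvj/ — the longest permitted-onset suffix is /vj/; onset = /vj/, preceding coda = /jk/.
Between /o/ (V2) and /a/ (V3): /sjp/ splits as /sj/ + /p/ (/p/ is the longest suffix that is a licit onset).
Between /a/ (V3) and /y/ (V4): /mkj/ splits as /m/ + /kj/ (/kj/ is the longest suffix that is a licit onset).
So the parse is ojk.vjosj.pam.kjysm.
Mapping each syllable to C/V: /ojk/ → VCC, /vjosj/ → CCVCC, /pam/ → CVC, /kjysm/ → CCVCC.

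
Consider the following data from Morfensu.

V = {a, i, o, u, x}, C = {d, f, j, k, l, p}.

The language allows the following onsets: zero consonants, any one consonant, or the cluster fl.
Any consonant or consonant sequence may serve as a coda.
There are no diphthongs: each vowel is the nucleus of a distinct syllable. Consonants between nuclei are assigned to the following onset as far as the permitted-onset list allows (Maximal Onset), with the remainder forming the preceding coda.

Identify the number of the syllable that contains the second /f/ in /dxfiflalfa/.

3

The vowels are x, i, a, a — 4 nuclei, so 4 syllables.
/x…i/ gap (V1→V2): /f/ is a single consonant, so it becomes the next onset.
/i…a/ gap (V2→V3): /fl/ — entire cluster is a permitted onset → onset /fl/, coda ∅.
/a…a/ gap (V3→V4): /lf/; trying suffixes from longest down, /f/ is the first permitted one, so coda /l/ | onset /f/.
So the parse is dx.fi.flal.fa.
The second /f/ is in the onset of syllable 3 (/flal/).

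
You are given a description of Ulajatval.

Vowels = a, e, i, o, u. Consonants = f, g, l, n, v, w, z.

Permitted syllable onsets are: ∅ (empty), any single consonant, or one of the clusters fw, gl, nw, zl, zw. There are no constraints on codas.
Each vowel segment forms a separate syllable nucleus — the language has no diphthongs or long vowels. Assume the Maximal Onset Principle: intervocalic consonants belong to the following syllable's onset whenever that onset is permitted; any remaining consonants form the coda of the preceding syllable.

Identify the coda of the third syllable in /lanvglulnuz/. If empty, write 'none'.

z

Nuclei (vowels): a, u, u → 3 syllables.
σ1/σ2 boundary: cluster /nvgl/ — the longest permitted-onset suffix is /gl/; onset = /gl/, preceding coda = /nv/.
σ2/σ3 boundary: /ln/ — longest licit onset from the right is /n/, leaving /l/ as coda.
So the parse is lanv.glul.nuz.
Syllable 3 is /nuz/: onset /n/, nucleus /u/, coda /z/.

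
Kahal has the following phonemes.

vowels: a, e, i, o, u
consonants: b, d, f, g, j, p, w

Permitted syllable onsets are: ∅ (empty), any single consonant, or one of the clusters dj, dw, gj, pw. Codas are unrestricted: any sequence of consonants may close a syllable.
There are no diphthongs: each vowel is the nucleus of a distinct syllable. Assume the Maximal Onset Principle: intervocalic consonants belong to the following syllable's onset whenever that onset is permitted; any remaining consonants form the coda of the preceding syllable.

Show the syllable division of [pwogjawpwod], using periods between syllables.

pwo.gjaw.pwod

Vowels present: o, a, o; each is a nucleus, giving 3 syllables.
σ1/σ2 boundary: /gj/ — entire cluster is a permitted onset → onset /gj/, coda ∅.
σ2/σ3 boundary: cluster /wpw/ — the longest permitted-onset suffix is /pw/; onset = /pw/, preceding coda = /w/.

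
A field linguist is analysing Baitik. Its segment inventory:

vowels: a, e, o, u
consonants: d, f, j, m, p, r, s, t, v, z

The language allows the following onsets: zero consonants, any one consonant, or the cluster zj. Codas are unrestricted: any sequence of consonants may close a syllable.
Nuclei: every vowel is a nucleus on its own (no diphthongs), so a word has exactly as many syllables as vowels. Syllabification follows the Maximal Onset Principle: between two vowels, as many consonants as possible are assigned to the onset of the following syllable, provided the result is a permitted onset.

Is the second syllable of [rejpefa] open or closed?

The vowels are e, e, a — 3 nuclei, so 3 syllables.
/e…e/ gap (V1→V2): /jp/ — longest licit onset from the right is /p/, leaving /j/ as coda.
/e…a/ gap (V2→V3): /f/ → onset of the next syllable (single consonants are always licit onsets).
Syllabification: rej.pe.fa.
Syllable 2 is /pe/; it ends in its nucleus with no coda, so it is open.

open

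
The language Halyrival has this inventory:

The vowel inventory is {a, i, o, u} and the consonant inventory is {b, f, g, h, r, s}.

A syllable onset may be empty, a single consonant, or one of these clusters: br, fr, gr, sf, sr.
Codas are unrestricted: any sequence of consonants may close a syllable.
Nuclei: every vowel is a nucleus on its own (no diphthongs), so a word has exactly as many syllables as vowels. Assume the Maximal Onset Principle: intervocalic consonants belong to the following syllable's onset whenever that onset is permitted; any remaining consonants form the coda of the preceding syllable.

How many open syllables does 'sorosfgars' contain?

Vowels present: o, o, a; each is a nucleus, giving 3 syllables.
V1 /o/ – V2 /o/: /r/ is a single consonant, so it becomes the next onset.
V2 /o/ – V3 /a/: /sfg/; trying suffixes from longest down, /g/ is the first permitted one, so coda /sf/ | onset /g/.
Syllabification: so.rosf.gars.
Classifying each syllable: /so/ (open), /rosf/ (closed), /gars/ (closed).
Open syllables: 1.

1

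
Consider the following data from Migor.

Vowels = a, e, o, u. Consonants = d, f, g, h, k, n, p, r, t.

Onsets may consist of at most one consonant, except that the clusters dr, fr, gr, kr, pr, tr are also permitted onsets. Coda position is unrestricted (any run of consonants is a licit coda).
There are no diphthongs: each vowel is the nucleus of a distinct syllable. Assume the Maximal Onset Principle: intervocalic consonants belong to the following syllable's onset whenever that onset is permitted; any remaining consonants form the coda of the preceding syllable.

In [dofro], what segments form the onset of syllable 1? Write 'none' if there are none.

d

The vowels are o, o — 2 nuclei, so 2 syllables.
Between /o/ (V1) and /o/ (V2): cluster /fr/ — /fr/ is itself a permitted onset, so the whole cluster goes right; preceding coda = ∅.
Putting it together: do.fro.
Syllable 1 is /do/: onset /d/, nucleus /o/, coda ∅.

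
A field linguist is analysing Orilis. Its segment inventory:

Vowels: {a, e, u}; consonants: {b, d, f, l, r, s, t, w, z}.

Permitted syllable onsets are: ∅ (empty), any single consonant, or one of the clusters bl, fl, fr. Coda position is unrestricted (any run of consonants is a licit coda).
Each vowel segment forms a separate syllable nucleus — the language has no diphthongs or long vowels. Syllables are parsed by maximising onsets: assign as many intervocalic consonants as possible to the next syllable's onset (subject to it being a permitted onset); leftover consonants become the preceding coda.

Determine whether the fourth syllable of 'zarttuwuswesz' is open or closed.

closed

Vowels present: a, u, u, e; each is a nucleus, giving 4 syllables.
Between /a/ (V1) and /u/ (V2): cluster /rtt/ — the longest permitted-onset suffix is /t/; onset = /t/, preceding coda = /rt/.
Between /u/ (V2) and /u/ (V3): /w/ is a single consonant, so it becomes the next onset.
Between /u/ (V3) and /e/ (V4): /sw/ splits as /s/ + /w/ (/w/ is the longest suffix that is a licit onset).
Syllabification: zart.tu.wus.wesz.
Syllable 4 is /wesz/ with coda /sz/, so it is closed.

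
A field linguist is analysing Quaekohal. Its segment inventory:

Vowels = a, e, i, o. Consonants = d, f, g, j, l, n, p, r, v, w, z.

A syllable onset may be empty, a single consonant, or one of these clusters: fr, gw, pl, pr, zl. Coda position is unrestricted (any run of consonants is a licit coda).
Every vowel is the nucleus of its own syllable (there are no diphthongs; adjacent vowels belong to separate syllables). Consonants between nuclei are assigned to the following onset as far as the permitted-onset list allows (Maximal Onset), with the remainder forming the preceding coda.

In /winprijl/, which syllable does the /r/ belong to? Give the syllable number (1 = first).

2

Vowels present: i, i; each is a nucleus, giving 2 syllables.
V1 /i/ – V2 /i/: /npr/; trying suffixes from longest down, /pr/ is the first permitted one, so coda /n/ | onset /pr/.
So the parse is win.prijl.
The /r/ is in the onset of syllable 2 (/prijl/).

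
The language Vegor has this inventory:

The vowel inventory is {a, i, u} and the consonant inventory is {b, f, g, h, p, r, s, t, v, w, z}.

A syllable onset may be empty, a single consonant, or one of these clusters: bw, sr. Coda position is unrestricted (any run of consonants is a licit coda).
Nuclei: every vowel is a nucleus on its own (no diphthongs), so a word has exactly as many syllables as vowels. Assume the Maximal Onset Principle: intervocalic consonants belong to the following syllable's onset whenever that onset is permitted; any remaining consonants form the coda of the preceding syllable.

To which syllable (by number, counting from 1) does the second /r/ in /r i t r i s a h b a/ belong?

The vowels are i, i, a, a — 4 nuclei, so 4 syllables.
σ1/σ2 boundary: /tr/ splits as /t/ + /r/ (/r/ is the longest suffix that is a licit onset).
σ2/σ3 boundary: /s/ is a single consonant, so it becomes the next onset.
σ3/σ4 boundary: /hb/ — longest licit onset from the right is /b/, leaving /h/ as coda.
Result: rit.ri.sah.ba.
The second /r/ is in the onset of syllable 2 (/ri/).

2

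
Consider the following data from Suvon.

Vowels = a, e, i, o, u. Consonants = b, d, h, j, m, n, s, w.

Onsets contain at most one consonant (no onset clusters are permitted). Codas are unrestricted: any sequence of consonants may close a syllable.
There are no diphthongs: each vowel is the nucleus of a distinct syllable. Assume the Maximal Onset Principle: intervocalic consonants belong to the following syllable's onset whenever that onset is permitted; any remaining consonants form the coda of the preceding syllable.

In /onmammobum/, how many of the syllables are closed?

Vowels present: o, a, o, u; each is a nucleus, giving 4 syllables.
/o…a/ gap (V1→V2): /nm/; trying suffixes from longest down, /m/ is the first permitted one, so coda /n/ | onset /m/.
/a…o/ gap (V2→V3): /mm/ — longest licit onset from the right is /m/, leaving /m/ as coda.
/o…u/ gap (V3→V4): just /b/ — single C goes to the following onset.
Result: on.mam.mo.bum.
Classifying each syllable: /on/ (closed), /mam/ (closed), /mo/ (open), /bum/ (closed).
Closed syllables: 3.

3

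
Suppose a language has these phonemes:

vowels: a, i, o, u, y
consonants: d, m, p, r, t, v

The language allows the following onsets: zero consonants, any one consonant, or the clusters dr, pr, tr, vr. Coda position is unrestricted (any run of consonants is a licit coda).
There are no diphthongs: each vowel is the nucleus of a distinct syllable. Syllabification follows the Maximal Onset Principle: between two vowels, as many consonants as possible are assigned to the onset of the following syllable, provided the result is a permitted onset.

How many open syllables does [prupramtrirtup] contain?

1

The vowels are u, a, i, u — 4 nuclei, so 4 syllables.
σ1/σ2 boundary: /pr/ — entire cluster is a permitted onset → onset /pr/, coda ∅.
σ2/σ3 boundary: /mtr/; trying suffixes from longest down, /tr/ is the first permitted one, so coda /m/ | onset /tr/.
σ3/σ4 boundary: cluster /rt/ — the longest permitted-onset suffix is /t/; onset = /t/, preceding coda = /r/.
Putting it together: pru.pram.trir.tup.
Classifying each syllable: /pru/ (open), /pram/ (closed), /trir/ (closed), /tup/ (closed).
Open syllables: 1.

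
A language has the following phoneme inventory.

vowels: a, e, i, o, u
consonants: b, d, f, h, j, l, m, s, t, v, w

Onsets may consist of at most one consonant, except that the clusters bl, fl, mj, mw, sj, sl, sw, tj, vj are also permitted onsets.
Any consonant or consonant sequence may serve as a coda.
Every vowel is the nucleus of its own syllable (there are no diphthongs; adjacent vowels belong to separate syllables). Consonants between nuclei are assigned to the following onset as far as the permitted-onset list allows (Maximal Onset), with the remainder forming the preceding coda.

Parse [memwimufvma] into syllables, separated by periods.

Vowels present: e, i, u, a; each is a nucleus, giving 4 syllables.
/e…i/ gap (V1→V2): cluster /mw/ — /mw/ is itself a permitted onset, so the whole cluster goes right; preceding coda = ∅.
/i…u/ gap (V2→V3): /m/ → onset of the next syllable (single consonants are always licit onsets).
/u…a/ gap (V3→V4): /fvm/; trying suffixes from longest down, /m/ is the first permitted one, so coda /fv/ | onset /m/.

me.mwi.mufv.ma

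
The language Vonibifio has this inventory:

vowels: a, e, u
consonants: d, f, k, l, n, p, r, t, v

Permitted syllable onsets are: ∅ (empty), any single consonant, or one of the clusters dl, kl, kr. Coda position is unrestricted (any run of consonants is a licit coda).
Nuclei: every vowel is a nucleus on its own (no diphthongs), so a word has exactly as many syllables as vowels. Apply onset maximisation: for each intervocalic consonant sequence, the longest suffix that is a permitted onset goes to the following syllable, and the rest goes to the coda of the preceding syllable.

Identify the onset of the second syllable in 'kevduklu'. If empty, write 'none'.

The vowels are e, u, u — 3 nuclei, so 3 syllables.
/e…u/ gap (V1→V2): cluster /vd/ — the longest permitted-onset suffix is /d/; onset = /d/, preceding coda = /v/.
/u…u/ gap (V2→V3): /kl/ — entire cluster is a permitted onset → onset /kl/, coda ∅.
Syllabification: kev.du.klu.
Syllable 2 is /du/: onset /d/, nucleus /u/, coda ∅.

d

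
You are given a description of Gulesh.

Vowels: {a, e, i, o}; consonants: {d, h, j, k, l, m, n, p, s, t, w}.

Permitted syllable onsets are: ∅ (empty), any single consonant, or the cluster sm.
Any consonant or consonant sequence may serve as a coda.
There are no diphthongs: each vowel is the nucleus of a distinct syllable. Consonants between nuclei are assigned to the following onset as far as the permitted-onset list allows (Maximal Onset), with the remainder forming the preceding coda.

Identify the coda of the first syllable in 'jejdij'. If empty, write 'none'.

j

Vowels present: e, i; each is a nucleus, giving 2 syllables.
σ1/σ2 boundary: /jd/ splits as /j/ + /d/ (/d/ is the longest suffix that is a licit onset).
Result: jej.dij.
Syllable 1 is /jej/: onset /j/, nucleus /e/, coda /j/.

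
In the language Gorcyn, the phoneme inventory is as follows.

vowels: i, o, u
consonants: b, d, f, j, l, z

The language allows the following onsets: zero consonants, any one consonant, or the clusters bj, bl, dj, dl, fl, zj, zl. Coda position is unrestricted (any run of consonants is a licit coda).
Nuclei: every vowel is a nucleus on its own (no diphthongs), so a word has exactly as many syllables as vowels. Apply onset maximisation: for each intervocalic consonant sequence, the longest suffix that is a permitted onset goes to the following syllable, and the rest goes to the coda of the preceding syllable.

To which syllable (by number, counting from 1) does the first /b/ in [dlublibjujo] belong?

Nuclei (vowels): u, i, u, o → 4 syllables.
V1 /u/ – V2 /i/: cluster /bl/ — /bl/ is itself a permitted onset, so the whole cluster goes right; preceding coda = ∅.
V2 /i/ – V3 /u/: cluster /bj/ — /bj/ is itself a permitted onset, so the whole cluster goes right; preceding coda = ∅.
V3 /u/ – V4 /o/: /j/ → onset of the next syllable (single consonants are always licit onsets).
Putting it together: dlu.bli.bju.jo.
The first /b/ is in the onset of syllable 2 (/bli/).

2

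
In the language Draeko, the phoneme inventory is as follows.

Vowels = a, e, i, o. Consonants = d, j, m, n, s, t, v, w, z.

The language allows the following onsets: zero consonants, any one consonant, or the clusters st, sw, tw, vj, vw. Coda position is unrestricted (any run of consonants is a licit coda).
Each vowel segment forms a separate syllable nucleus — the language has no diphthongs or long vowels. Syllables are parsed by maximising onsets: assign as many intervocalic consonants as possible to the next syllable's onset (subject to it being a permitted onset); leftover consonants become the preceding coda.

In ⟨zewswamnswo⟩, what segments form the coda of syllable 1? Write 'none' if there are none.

The vowels are e, a, o — 3 nuclei, so 3 syllables.
V1 /e/ – V2 /a/: /wsw/ splits as /w/ + /sw/ (/sw/ is the longest suffix that is a licit onset).
V2 /a/ – V3 /o/: /mnsw/ splits as /mn/ + /sw/ (/sw/ is the longest suffix that is a licit onset).
Result: zew.swamn.swo.
Syllable 1 is /zew/: onset /z/, nucleus /e/, coda /w/.

w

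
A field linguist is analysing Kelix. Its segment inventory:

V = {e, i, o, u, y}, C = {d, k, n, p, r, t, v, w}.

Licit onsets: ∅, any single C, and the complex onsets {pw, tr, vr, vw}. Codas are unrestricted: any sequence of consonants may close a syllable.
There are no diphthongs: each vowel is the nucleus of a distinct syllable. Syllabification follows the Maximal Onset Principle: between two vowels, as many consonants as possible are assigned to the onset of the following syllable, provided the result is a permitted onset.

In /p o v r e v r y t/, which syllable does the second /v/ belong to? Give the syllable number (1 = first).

3

Nuclei (vowels): o, e, y → 3 syllables.
/o…e/ gap (V1→V2): /vr/ — entire cluster is a permitted onset → onset /vr/, coda ∅.
/e…y/ gap (V2→V3): /vr/ is a licit onset in full, so it all attaches to the next syllable.
Putting it together: po.vre.vryt.
The second /v/ is in the onset of syllable 3 (/vryt/).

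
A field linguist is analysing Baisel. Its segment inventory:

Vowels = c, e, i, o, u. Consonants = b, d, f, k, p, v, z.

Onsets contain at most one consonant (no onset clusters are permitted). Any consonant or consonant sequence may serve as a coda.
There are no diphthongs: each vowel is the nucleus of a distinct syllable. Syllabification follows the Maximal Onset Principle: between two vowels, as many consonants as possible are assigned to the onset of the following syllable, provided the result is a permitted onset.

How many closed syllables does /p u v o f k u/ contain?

Vowels present: u, o, u; each is a nucleus, giving 3 syllables.
σ1/σ2 boundary: just /v/ — single C goes to the following onset.
σ2/σ3 boundary: cluster /fk/ — the longest permitted-onset suffix is /k/; onset = /k/, preceding coda = /f/.
Result: pu.vof.ku.
Classifying each syllable: /pu/ (open), /vof/ (closed), /ku/ (open).
Closed syllables: 1.

1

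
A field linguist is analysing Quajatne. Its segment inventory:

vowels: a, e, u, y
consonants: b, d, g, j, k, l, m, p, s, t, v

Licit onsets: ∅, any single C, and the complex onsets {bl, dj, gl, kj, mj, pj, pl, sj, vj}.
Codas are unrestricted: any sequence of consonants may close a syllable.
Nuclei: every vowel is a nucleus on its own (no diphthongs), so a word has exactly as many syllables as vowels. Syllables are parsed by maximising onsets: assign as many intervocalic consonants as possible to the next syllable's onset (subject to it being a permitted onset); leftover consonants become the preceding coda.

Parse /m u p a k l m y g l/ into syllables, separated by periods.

Nuclei (vowels): u, a, y → 3 syllables.
/u…a/ gap (V1→V2): /p/ is a single consonant, so it becomes the next onset.
/a…y/ gap (V2→V3): /klm/ — longest licit onset from the right is /m/, leaving /kl/ as coda.

mu.pakl.mygl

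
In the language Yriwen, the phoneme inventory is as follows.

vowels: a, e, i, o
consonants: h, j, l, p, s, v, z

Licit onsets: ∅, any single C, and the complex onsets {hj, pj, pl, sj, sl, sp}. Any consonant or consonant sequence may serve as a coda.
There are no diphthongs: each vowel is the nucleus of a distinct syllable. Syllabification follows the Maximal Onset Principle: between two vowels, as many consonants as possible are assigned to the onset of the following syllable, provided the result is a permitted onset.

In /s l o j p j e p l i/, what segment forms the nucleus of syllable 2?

e

The vowels are o, e, i — 3 nuclei, so 3 syllables.
The second nucleus (vowel 2 from the left) is /e/.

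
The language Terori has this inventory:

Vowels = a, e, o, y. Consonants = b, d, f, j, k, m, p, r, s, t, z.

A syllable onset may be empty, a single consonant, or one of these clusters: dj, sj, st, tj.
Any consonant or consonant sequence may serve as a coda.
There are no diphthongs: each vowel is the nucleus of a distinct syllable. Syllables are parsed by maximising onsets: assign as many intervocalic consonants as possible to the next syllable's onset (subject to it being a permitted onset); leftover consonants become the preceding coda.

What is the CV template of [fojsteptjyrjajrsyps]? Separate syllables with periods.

The vowels are o, e, y, a, y — 5 nuclei, so 5 syllables.
Between /o/ (V1) and /e/ (V2): cluster /jst/ — the longest permitted-onset suffix is /st/; onset = /st/, preceding coda = /j/.
Between /e/ (V2) and /y/ (V3): /ptj/ — longest licit onset from the right is /tj/, leaving /p/ as coda.
Between /y/ (V3) and /a/ (V4): /rj/ — longest licit onset from the right is /j/, leaving /r/ as coda.
Between /a/ (V4) and /y/ (V5): /jrs/ splits as /jr/ + /s/ (/s/ is the longest suffix that is a licit onset).
So the parse is foj.step.tjyr.jajr.syps.
Mapping each syllable to C/V: /foj/ → CVC, /step/ → CCVC, /tjyr/ → CCVC, /jajr/ → CVCC, /syps/ → CVCC.

CVC.CCVC.CCVC.CVCC.CVCC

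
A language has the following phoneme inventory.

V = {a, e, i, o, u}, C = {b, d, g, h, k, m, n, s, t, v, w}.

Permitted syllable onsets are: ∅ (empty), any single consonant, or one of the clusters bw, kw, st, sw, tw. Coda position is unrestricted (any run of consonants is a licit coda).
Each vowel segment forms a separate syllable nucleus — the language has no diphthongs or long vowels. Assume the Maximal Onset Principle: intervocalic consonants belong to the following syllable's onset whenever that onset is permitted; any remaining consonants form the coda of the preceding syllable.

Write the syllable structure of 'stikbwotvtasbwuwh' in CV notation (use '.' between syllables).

CCVC.CCVCC.CVC.CCVCC

Vowels present: i, o, a, u; each is a nucleus, giving 4 syllables.
/i…o/ gap (V1→V2): /kbw/ — longest licit onset from the right is /bw/, leaving /k/ as coda.
/o…a/ gap (V2→V3): cluster /tvt/ — the longest permitted-onset suffix is /t/; onset = /t/, preceding coda = /tv/.
/a…u/ gap (V3→V4): cluster /sbw/ — the longest permitted-onset suffix is /bw/; onset = /bw/, preceding coda = /s/.
Syllabification: stik.bwotv.tas.bwuwh.
Mapping each syllable to C/V: /stik/ → CCVC, /bwotv/ → CCVCC, /tas/ → CVC, /bwuwh/ → CCVCC.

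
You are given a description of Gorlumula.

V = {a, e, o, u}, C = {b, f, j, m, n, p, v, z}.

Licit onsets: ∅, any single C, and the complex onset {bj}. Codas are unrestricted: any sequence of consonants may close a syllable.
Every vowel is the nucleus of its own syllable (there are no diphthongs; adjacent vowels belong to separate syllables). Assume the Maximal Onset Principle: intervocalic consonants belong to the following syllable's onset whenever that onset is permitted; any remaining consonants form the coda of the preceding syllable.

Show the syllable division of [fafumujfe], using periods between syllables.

fa.fu.muj.fe

Nuclei (vowels): a, u, u, e → 4 syllables.
Between /a/ (V1) and /u/ (V2): /f/ → onset of the next syllable (single consonants are always licit onsets).
Between /u/ (V2) and /u/ (V3): /m/ is a single consonant, so it becomes the next onset.
Between /u/ (V3) and /e/ (V4): cluster /jf/ — the longest permitted-onset suffix is /f/; onset = /f/, preceding coda = /j/.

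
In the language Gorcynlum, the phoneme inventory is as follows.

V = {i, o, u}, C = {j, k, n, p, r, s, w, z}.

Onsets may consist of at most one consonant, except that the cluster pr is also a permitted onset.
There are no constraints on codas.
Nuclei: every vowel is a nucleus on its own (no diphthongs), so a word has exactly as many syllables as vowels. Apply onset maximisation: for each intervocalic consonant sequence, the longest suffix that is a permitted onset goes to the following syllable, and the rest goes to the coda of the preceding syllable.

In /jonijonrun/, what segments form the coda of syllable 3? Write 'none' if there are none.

Nuclei (vowels): o, i, o, u → 4 syllables.
Between /o/ (V1) and /i/ (V2): /n/ → onset of the next syllable (single consonants are always licit onsets).
Between /i/ (V2) and /o/ (V3): /j/ → onset of the next syllable (single consonants are always licit onsets).
Between /o/ (V3) and /u/ (V4): /nr/ — longest licit onset from the right is /r/, leaving /n/ as coda.
Syllabification: jo.ni.jon.run.
Syllable 3 is /jon/: onset /j/, nucleus /o/, coda /n/.

n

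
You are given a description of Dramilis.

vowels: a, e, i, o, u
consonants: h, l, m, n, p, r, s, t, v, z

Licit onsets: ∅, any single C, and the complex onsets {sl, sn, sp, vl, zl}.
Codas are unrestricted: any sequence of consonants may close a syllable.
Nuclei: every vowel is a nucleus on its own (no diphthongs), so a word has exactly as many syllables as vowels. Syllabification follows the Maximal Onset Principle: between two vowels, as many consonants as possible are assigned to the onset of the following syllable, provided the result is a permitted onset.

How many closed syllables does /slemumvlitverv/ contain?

3

The vowels are e, u, i, e — 4 nuclei, so 4 syllables.
/e…u/ gap (V1→V2): /m/ → onset of the next syllable (single consonants are always licit onsets).
/u…i/ gap (V2→V3): /mvl/ splits as /m/ + /vl/ (/vl/ is the longest suffix that is a licit onset).
/i…e/ gap (V3→V4): /tv/ — longest licit onset from the right is /v/, leaving /t/ as coda.
Syllabification: sle.mum.vlit.verv.
Classifying each syllable: /sle/ (open), /mum/ (closed), /vlit/ (closed), /verv/ (closed).
Closed syllables: 3.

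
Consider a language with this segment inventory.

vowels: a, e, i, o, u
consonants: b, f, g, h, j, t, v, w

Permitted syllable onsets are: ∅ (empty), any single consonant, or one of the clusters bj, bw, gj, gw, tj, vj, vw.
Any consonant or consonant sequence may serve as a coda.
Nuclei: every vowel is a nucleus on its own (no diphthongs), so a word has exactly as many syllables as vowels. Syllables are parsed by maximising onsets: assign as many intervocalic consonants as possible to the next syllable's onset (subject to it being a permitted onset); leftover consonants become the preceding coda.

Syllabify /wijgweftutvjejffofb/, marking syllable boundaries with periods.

Nuclei (vowels): i, e, u, e, o → 5 syllables.
σ1/σ2 boundary: /jgw/; trying suffixes from longest down, /gw/ is the first permitted one, so coda /j/ | onset /gw/.
σ2/σ3 boundary: /ft/ — longest licit onset from the right is /t/, leaving /f/ as coda.
σ3/σ4 boundary: /tvj/ splits as /t/ + /vj/ (/vj/ is the longest suffix that is a licit onset).
σ4/σ5 boundary: /jff/; trying suffixes from longest down, /f/ is the first permitted one, so coda /jf/ | onset /f/.

wij.gwef.tut.vjejf.fofb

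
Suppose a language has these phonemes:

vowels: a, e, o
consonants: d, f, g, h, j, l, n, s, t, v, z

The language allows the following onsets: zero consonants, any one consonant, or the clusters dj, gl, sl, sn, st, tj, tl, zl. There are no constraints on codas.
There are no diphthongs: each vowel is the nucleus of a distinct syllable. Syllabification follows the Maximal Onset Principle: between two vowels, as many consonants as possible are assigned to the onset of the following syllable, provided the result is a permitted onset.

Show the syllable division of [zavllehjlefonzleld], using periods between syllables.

zavl.lehj.le.fon.zleld

The vowels are a, e, e, o, e — 5 nuclei, so 5 syllables.
Between /a/ (V1) and /e/ (V2): /vll/ — longest licit onset from the right is /l/, leaving /vl/ as coda.
Between /e/ (V2) and /e/ (V3): /hjl/ — longest licit onset from the right is /l/, leaving /hj/ as coda.
Between /e/ (V3) and /o/ (V4): just /f/ — single C goes to the following onset.
Between /o/ (V4) and /e/ (V5): /nzl/; trying suffixes from longest down, /zl/ is the first permitted one, so coda /n/ | onset /zl/.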